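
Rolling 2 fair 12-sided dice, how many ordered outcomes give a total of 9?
Coefficient of x^9 in (x + x² + ... + x^12)^2. By inclusion-exclusion on dice exceeding 12: Σ_j (-1)^j C(2,j)·C(9-1-12j, 1) = C(2,0)·C(8,1) = 1·8 = 8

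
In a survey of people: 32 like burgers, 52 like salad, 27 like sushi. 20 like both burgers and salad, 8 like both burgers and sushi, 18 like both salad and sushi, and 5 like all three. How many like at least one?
|A∪B∪C| = 32+52+27-20-8-18+5 = 70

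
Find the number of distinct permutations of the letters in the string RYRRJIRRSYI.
11! / (5! × 2! × 2! × 1! × 1!) = 83160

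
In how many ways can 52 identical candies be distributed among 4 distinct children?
C(52+4-1, 4-1) = C(55, 3) = 26235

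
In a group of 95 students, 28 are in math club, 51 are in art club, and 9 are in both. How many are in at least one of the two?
|A∪B| = |A| + |B| - |A∩B| = 28 + 51 - 9 = 70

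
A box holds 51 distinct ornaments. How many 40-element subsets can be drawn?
C(51,40) = 51!/(40!×11!) = 47626016970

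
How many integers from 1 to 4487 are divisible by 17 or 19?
⌊4487/17⌋ + ⌊4487/19⌋ - ⌊4487/323⌋ = 263 + 236 - 13 = 486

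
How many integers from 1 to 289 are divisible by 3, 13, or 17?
⌊289/3⌋+⌊289/13⌋+⌊289/17⌋ - ⌊289/39⌋-⌊289/51⌋-⌊289/221⌋ + ⌊289/663⌋ = 96+22+17 - 7-5-1 + 0 = 122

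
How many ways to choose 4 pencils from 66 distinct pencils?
C(66,4) = 66!/(4!×62!) = 720720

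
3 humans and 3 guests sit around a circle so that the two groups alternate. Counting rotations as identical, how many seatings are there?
Fix one of the humans: (3-1)! ways for the remaining humans, × 3! ways for the guests = 2 × 6 = 12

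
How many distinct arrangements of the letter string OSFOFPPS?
8! / (2! × 2! × 2! × 2!) = 2520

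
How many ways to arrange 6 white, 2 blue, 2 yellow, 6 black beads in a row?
16! / (6! × 2! × 2! × 6!) = 10090080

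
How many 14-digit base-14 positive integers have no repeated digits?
First digit: 13 choices (nonzero). Then descending: 13 × 13 × 12 × 11 × 10 × 9 × 8 × 7 × 6 × 5 × 4 × 3 × 2 × 1 = 80951270400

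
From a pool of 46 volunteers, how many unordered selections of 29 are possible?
C(46,29) = 46!/(29!×17!) = 1749695026860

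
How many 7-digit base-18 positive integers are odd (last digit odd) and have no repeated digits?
Last∈{1,3,5,7,9,11,13,15,17}. Last=0: 0. Last nonzero: 9×16×P(16,5) = 75479040. Total = 75479040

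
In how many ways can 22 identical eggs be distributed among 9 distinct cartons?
C(22+9-1, 9-1) = C(30, 8) = 5852925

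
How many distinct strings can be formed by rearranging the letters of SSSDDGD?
7! / (1! × 3! × 3!) = 140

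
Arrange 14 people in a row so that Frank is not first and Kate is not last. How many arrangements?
By inclusion-exclusion: 14! - 2×(14-1)! + (14-2)! = 87178291200 - 12454041600 + 479001600 = 75203251200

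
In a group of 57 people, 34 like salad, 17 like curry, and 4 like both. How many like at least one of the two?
|A∪B| = |A| + |B| - |A∩B| = 34 + 17 - 4 = 47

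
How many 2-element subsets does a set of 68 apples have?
C(68,2) = 68!/(2!×66!) = 2278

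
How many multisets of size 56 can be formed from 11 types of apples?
C(56+11-1, 11-1) = C(66, 10) = 210980549208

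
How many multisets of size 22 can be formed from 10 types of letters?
C(22+10-1, 10-1) = C(31, 9) = 20160075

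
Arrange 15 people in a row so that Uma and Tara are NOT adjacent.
Total - adjacent = 15! - (15-1)!×2 = 1307674368000 - 174356582400 = 1133317785600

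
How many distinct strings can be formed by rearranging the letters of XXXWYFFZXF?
10! / (1! × 1! × 4! × 1! × 3!) = 25200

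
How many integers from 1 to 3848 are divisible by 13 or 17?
⌊3848/13⌋ + ⌊3848/17⌋ - ⌊3848/221⌋ = 296 + 226 - 17 = 505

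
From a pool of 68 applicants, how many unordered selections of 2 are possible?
C(68,2) = 68!/(2!×66!) = 2278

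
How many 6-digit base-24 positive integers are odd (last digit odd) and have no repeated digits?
Last∈{1,3,5,7,9,11,13,15,17,19,21,23}. Last=0: 0. Last nonzero: 12×22×P(22,4) = 46347840. Total = 46347840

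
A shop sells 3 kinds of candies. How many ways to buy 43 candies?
C(43+3-1, 3-1) = C(45, 2) = 990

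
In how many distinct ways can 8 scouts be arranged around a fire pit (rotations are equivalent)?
Circular: fix one position, arrange the rest. (8-1)! = 5040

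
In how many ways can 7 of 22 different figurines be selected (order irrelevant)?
C(22,7) = 22!/(7!×15!) = 170544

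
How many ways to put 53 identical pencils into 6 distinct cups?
C(53+6-1, 6-1) = C(58, 5) = 4582116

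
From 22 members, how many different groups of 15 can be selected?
C(22,15) = 22!/(15!×7!) = 170544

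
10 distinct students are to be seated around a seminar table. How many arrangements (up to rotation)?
Circular: fix one position, arrange the rest. (10-1)! = 362880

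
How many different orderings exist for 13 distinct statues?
13! = 6227020800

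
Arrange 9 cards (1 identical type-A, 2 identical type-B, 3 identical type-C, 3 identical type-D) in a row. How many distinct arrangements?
9! / (1! × 2! × 3! × 3!) = 5040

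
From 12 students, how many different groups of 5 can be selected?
C(12,5) = 12!/(5!×7!) = 792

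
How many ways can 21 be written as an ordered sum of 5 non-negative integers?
C(21+5-1, 5-1) = C(25, 4) = 12650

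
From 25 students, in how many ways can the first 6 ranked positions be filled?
P(25,6) = 25!/(25-6)! = 127512000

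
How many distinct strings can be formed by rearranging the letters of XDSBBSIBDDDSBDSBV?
17! / (4! × 5! × 1! × 1! × 5! × 1!) = 1029188160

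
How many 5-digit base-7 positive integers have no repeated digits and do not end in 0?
Last digit: 6 nonzero choices. First digit: 5 (nonzero, ≠last). Middle 3: P(5,3) = 60. Total = 1800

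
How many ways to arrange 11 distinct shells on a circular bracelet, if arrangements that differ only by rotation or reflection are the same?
(11-1)!/2 = 3628800/2 = 1814400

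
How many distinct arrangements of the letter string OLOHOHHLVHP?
11! / (1! × 1! × 4! × 3! × 2!) = 138600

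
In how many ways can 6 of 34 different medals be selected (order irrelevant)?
C(34,6) = 34!/(6!×28!) = 1344904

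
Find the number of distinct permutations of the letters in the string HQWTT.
5! / (1! × 1! × 2! × 1!) = 60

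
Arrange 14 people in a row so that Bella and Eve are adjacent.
Treat as block: (14-1)! × 2! = 6227020800 × 2 = 12454041600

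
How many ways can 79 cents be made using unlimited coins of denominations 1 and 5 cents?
Coefficient of x^79 in 1/(1-x^1) · 1/(1-x^5). Use j coins of 5 for j = 0..⌊79/5⌋ = 15, the rest in 1s: 15 + 1 = 16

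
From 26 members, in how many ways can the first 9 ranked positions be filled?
P(26,9) = 26!/(26-9)! = 1133836704000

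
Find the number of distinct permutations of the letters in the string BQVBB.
5! / (1! × 3! × 1!) = 20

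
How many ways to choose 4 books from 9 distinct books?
C(9,4) = 9!/(4!×5!) = 126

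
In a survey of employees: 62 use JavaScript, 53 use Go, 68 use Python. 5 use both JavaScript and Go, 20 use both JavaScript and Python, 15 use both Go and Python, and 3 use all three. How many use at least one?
|A∪B∪C| = 62+53+68-5-20-15+3 = 146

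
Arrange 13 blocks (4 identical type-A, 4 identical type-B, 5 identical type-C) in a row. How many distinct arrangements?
13! / (4! × 4! × 5!) = 90090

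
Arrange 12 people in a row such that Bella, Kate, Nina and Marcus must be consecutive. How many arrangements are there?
Treat the 4 as one block: (12-4+1)! × 4! = 362880 × 24 = 8709120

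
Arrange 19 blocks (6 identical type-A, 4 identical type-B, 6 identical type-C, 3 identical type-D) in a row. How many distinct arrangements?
19! / (6! × 4! × 6! × 3!) = 1629547920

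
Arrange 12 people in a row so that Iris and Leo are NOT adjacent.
Total - adjacent = 12! - (12-1)!×2 = 479001600 - 79833600 = 399168000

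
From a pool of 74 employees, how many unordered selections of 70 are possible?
C(74,70) = 74!/(70!×4!) = 1150626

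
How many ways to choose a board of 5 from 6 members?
C(6,5) = 6!/(5!×1!) = 6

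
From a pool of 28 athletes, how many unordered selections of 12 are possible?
C(28,12) = 28!/(12!×16!) = 30421755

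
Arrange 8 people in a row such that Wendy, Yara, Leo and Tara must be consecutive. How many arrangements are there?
Treat the 4 as one block: (8-4+1)! × 4! = 120 × 24 = 2880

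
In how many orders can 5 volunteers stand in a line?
5! = 120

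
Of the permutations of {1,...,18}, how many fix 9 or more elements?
Exactly j fixed points: C(18,j)·!(18-j); sum over j ≥ 9 (derangement numbers via !m = (m-1)·(!(m-1) + !(m-2)): !0..!9 = 1, 0, 1, 2, 9, 44, 265, 1854, 14833, 133496). Σ_{j=9}^{18} C(18,j)·!(18-j) = C(18,9)·!9 + C(18,10)·!8 + C(18,11)·!7 + C(18,12)·!6 + C(18,13)·!5 + C(18,14)·!4 + C(18,15)·!3 + C(18,16)·!2 + C(18,17)·!1 + C(18,18)·!0 = 48620·133496 + 43758·14833 + 31824·1854 + 18564·265 + 8568·44 + 3060·9 + 816·2 + 153·1 + 18·0 + 1·1 = 7203965408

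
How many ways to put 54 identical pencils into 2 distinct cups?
C(54+2-1, 2-1) = C(55, 1) = 55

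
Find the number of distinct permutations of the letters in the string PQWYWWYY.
8! / (1! × 3! × 3! × 1!) = 1120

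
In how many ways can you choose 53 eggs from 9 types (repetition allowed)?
C(53+9-1, 9-1) = C(61, 8) = 2944827765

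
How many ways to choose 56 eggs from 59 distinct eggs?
C(59,56) = 59!/(56!×3!) = 32509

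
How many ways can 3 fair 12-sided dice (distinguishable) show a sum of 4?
Coefficient of x^4 in (x + x² + ... + x^12)^3. By inclusion-exclusion on dice exceeding 12: Σ_j (-1)^j C(3,j)·C(4-1-12j, 2) = C(3,0)·C(3,2) = 1·3 = 3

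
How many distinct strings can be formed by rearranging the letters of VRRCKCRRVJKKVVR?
15! / (1! × 5! × 4! × 2! × 3!) = 37837800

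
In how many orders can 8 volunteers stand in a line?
8! = 40320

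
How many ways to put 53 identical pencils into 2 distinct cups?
C(53+2-1, 2-1) = C(54, 1) = 54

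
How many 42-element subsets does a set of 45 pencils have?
C(45,42) = 45!/(42!×3!) = 14190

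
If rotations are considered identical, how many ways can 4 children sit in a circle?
Circular: fix one position, arrange the rest. (4-1)! = 6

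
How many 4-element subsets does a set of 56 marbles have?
C(56,4) = 56!/(4!×52!) = 367290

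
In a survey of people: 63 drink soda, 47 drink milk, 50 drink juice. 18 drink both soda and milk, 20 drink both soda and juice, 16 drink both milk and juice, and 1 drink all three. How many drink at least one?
|A∪B∪C| = 63+47+50-18-20-16+1 = 107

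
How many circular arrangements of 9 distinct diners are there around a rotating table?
Circular: fix one position, arrange the rest. (9-1)! = 40320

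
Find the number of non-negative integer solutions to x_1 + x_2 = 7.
C(7+2-1, 2-1) = C(8, 1) = 8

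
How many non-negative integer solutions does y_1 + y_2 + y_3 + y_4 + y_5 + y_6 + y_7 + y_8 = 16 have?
C(16+8-1, 8-1) = C(23, 7) = 245157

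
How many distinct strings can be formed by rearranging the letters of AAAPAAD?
7! / (1! × 5! × 1!) = 42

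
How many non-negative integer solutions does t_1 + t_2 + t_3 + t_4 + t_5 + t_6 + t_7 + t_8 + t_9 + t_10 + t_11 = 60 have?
C(60+11-1, 11-1) = C(70, 10) = 396704524216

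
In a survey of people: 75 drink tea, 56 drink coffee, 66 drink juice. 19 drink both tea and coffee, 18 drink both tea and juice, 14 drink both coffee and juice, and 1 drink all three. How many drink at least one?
|A∪B∪C| = 75+56+66-19-18-14+1 = 147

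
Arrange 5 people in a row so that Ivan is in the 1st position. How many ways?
Fix one position: (5-1)! = 24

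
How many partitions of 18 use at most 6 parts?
By conjugation, equals partitions of 18 into parts ≤ 6. Let r_j(i) = number of partitions of i into parts ≤ j, for i = 0..18. r_1(i) = 1 for all i; r_j(i) = r_{j-1}(i) + r_j(i-j). Rows j = 2..6: ≤2: 1 1 2 2 3 3 4 4 5 5 6 6 7 7 8 8 9 9 10; ≤3: 1 1 2 3 4 5 7 8 10 12 14 16 19 21 24 27 30 33 37; ≤4: 1 1 2 3 5 6 9 11 15 18 23 27 34 39 47 54 64 72 84; ≤5: 1 1 2 3 5 7 10 13 18 23 30 37 47 57 70 84 101 119 141; ≤6: 1 1 2 3 5 7 11 14 20 26 35 44 58 71 90 110 136 163 199. r_6(18) = 199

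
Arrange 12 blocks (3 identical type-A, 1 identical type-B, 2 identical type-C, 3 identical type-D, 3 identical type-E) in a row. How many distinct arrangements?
12! / (3! × 1! × 2! × 3! × 3!) = 1108800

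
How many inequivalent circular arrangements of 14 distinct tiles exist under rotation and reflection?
(14-1)!/2 = 6227020800/2 = 3113510400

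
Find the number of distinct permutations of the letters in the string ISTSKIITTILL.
12! / (1! × 2! × 3! × 2! × 4!) = 831600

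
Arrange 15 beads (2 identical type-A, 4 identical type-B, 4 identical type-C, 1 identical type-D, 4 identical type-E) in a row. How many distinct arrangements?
15! / (2! × 4! × 4! × 1! × 4!) = 47297250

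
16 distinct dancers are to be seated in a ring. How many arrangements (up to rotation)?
Circular: fix one position, arrange the rest. (16-1)! = 1307674368000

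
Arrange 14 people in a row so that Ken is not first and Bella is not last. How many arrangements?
By inclusion-exclusion: 14! - 2×(14-1)! + (14-2)! = 87178291200 - 12454041600 + 479001600 = 75203251200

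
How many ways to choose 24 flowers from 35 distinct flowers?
C(35,24) = 35!/(24!×11!) = 417225900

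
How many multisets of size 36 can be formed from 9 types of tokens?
C(36+9-1, 9-1) = C(44, 8) = 177232627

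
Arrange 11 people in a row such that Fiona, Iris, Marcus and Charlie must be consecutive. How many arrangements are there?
Treat the 4 as one block: (11-4+1)! × 4! = 40320 × 24 = 967680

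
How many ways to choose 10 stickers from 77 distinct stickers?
C(77,10) = 77!/(10!×67!) = 1096993404430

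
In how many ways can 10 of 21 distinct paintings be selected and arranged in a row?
P(21,10) = 21!/(21-10)! = 1279935820800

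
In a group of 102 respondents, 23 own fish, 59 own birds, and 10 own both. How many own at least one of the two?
|A∪B| = |A| + |B| - |A∩B| = 23 + 59 - 10 = 72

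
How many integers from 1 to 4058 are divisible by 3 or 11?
⌊4058/3⌋ + ⌊4058/11⌋ - ⌊4058/33⌋ = 1352 + 368 - 122 = 1598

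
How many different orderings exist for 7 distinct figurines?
7! = 5040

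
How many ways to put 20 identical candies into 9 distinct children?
C(20+9-1, 9-1) = C(28, 8) = 3108105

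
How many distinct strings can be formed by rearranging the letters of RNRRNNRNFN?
10! / (5! × 4! × 1!) = 1260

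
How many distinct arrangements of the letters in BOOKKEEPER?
10! / (1! × 2! × 2! × 3! × 1! × 1!) = 151200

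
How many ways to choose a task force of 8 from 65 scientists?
C(65,8) = 65!/(8!×57!) = 5047381560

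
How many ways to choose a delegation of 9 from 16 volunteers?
C(16,9) = 16!/(9!×7!) = 11440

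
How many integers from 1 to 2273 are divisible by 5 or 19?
⌊2273/5⌋ + ⌊2273/19⌋ - ⌊2273/95⌋ = 454 + 119 - 23 = 550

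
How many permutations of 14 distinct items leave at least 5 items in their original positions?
Exactly j fixed points: C(14,j)·!(14-j); sum over j ≥ 5 (derangement numbers via !m = (m-1)·(!(m-1) + !(m-2)): !0..!9 = 1, 0, 1, 2, 9, 44, 265, 1854, 14833, 133496). Σ_{j=5}^{14} C(14,j)·!(14-j) = C(14,5)·!9 + C(14,6)·!8 + C(14,7)·!7 + C(14,8)·!6 + C(14,9)·!5 + C(14,10)·!4 + C(14,11)·!3 + C(14,12)·!2 + C(14,13)·!1 + C(14,14)·!0 = 2002·133496 + 3003·14833 + 3432·1854 + 3003·265 + 2002·44 + 1001·9 + 364·2 + 91·1 + 14·0 + 1·1 = 319059131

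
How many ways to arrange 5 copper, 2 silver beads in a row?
7! / (5! × 2!) = 21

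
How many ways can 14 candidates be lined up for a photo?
14! = 87178291200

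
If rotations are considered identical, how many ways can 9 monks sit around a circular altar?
Circular: fix one position, arrange the rest. (9-1)! = 40320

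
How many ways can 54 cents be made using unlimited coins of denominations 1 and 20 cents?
Coefficient of x^54 in 1/(1-x^1) · 1/(1-x^20). Use j coins of 20 for j = 0..⌊54/20⌋ = 2, the rest in 1s: 2 + 1 = 3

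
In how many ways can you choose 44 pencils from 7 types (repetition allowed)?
C(44+7-1, 7-1) = C(50, 6) = 15890700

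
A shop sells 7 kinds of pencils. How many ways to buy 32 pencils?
C(32+7-1, 7-1) = C(38, 6) = 2760681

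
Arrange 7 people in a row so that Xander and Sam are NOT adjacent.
Total - adjacent = 7! - (7-1)!×2 = 5040 - 1440 = 3600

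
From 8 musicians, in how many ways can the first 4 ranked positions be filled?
P(8,4) = 8!/(8-4)! = 1680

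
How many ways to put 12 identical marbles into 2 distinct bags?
C(12+2-1, 2-1) = C(13, 1) = 13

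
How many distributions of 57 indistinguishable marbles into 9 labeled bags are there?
C(57+9-1, 9-1) = C(65, 8) = 5047381560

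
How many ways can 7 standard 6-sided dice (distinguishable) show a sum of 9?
Coefficient of x^9 in (x + x² + ... + x^6)^7. By inclusion-exclusion on dice exceeding 6: Σ_j (-1)^j C(7,j)·C(9-1-6j, 6) = C(7,0)·C(8,6) = 1·28 = 28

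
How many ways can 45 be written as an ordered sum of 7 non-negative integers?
C(45+7-1, 7-1) = C(51, 6) = 18009460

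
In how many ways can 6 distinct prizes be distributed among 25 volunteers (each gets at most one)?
P(25,6) = 25!/(25-6)! = 127512000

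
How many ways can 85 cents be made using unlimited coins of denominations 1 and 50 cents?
Coefficient of x^85 in 1/(1-x^1) · 1/(1-x^50). Use j coins of 50 for j = 0..⌊85/50⌋ = 1, the rest in 1s: 1 + 1 = 2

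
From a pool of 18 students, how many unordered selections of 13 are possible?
C(18,13) = 18!/(13!×5!) = 8568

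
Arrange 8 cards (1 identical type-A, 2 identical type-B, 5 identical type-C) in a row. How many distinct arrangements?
8! / (1! × 2! × 5!) = 168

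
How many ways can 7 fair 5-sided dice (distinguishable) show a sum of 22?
Coefficient of x^22 in (x + x² + ... + x^5)^7. By inclusion-exclusion on dice exceeding 5: Σ_j (-1)^j C(7,j)·C(22-1-5j, 6) = C(7,0)·C(21,6) - C(7,1)·C(16,6) + C(7,2)·C(11,6) - C(7,3)·C(6,6) = 1·54264 - 7·8008 + 21·462 - 35·1 = 7875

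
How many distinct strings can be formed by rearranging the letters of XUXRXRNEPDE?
11! / (1! × 2! × 1! × 3! × 1! × 2! × 1!) = 1663200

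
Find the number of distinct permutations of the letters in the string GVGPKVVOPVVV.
12! / (2! × 2! × 6! × 1! × 1!) = 166320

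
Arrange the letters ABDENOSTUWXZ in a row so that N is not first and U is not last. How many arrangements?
By inclusion-exclusion: 12! - 2×(12-1)! + (12-2)! = 479001600 - 79833600 + 3628800 = 402796800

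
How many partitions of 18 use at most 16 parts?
By conjugation, equals partitions of 18 into parts ≤ 16. Let r_j(i) = number of partitions of i into parts ≤ j, for i = 0..18. r_1(i) = 1 for all i; r_j(i) = r_{j-1}(i) + r_j(i-j). Rows j = 2..16: ≤2: 1 1 2 2 3 3 4 4 5 5 6 6 7 7 8 8 9 9 10; ≤3: 1 1 2 3 4 5 7 8 10 12 14 16 19 21 24 27 30 33 37; ≤4: 1 1 2 3 5 6 9 11 15 18 23 27 34 39 47 54 64 72 84; ≤5: 1 1 2 3 5 7 10 13 18 23 30 37 47 57 70 84 101 119 141; ≤6: 1 1 2 3 5 7 11 14 20 26 35 44 58 71 90 110 136 163 199; ≤7: 1 1 2 3 5 7 11 15 21 28 38 49 65 82 105 131 164 201 248; ≤8: 1 1 2 3 5 7 11 15 22 29 40 52 70 89 116 146 186 230 288; ≤9: 1 1 2 3 5 7 11 15 22 30 41 54 73 94 123 157 201 252 318; ≤10: 1 1 2 3 5 7 11 15 22 30 42 55 75 97 128 164 212 267 340; ≤11: 1 1 2 3 5 7 11 15 22 30 42 56 76 99 131 169 219 278 355; ≤12: 1 1 2 3 5 7 11 15 22 30 42 56 77 100 133 172 224 285 366; ≤13: 1 1 2 3 5 7 11 15 22 30 42 56 77 101 134 174 227 290 373; ≤14: 1 1 2 3 5 7 11 15 22 30 42 56 77 101 135 175 229 293 378; ≤15: 1 1 2 3 5 7 11 15 22 30 42 56 77 101 135 176 230 295 381; ≤16: 1 1 2 3 5 7 11 15 22 30 42 56 77 101 135 176 231 296 383. r_16(18) = 383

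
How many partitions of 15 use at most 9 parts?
By conjugation, equals partitions of 15 into parts ≤ 9. Let r_j(i) = number of partitions of i into parts ≤ j, for i = 0..15. r_1(i) = 1 for all i; r_j(i) = r_{j-1}(i) + r_j(i-j). Rows j = 2..9: ≤2: 1 1 2 2 3 3 4 4 5 5 6 6 7 7 8 8; ≤3: 1 1 2 3 4 5 7 8 10 12 14 16 19 21 24 27; ≤4: 1 1 2 3 5 6 9 11 15 18 23 27 34 39 47 54; ≤5: 1 1 2 3 5 7 10 13 18 23 30 37 47 57 70 84; ≤6: 1 1 2 3 5 7 11 14 20 26 35 44 58 71 90 110; ≤7: 1 1 2 3 5 7 11 15 21 28 38 49 65 82 105 131; ≤8: 1 1 2 3 5 7 11 15 22 29 40 52 70 89 116 146; ≤9: 1 1 2 3 5 7 11 15 22 30 41 54 73 94 123 157. r_9(15) = 157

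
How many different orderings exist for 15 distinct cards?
15! = 1307674368000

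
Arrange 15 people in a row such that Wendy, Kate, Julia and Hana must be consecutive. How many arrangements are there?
Treat the 4 as one block: (15-4+1)! × 4! = 479001600 × 24 = 11496038400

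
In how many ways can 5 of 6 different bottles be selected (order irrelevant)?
C(6,5) = 6!/(5!×1!) = 6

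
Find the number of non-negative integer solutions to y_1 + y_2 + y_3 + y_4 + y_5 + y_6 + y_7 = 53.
C(53+7-1, 7-1) = C(59, 6) = 45057474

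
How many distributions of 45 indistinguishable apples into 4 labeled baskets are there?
C(45+4-1, 4-1) = C(48, 3) = 17296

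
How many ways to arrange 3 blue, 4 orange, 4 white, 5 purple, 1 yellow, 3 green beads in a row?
20! / (3! × 4! × 4! × 5! × 1! × 3!) = 977728752000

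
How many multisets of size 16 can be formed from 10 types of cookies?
C(16+10-1, 10-1) = C(25, 9) = 2042975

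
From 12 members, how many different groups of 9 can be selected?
C(12,9) = 12!/(9!×3!) = 220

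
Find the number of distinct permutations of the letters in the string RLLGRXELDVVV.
12! / (1! × 2! × 1! × 1! × 1! × 3! × 3!) = 6652800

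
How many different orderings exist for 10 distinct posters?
10! = 3628800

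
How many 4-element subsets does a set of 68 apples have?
C(68,4) = 68!/(4!×64!) = 814385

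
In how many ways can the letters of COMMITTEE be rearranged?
9! / (1! × 1! × 2! × 1! × 2! × 2!) = 45360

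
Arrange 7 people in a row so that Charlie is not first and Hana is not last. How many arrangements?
By inclusion-exclusion: 7! - 2×(7-1)! + (7-2)! = 5040 - 1440 + 120 = 3720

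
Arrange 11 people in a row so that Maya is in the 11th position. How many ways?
Fix one position: (11-1)! = 3628800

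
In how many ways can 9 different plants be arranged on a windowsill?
9! = 362880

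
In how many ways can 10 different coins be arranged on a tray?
10! = 3628800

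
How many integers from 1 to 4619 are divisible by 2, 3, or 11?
⌊4619/2⌋+⌊4619/3⌋+⌊4619/11⌋ - ⌊4619/6⌋-⌊4619/22⌋-⌊4619/33⌋ + ⌊4619/66⌋ = 2309+1539+419 - 769-209-139 + 69 = 3219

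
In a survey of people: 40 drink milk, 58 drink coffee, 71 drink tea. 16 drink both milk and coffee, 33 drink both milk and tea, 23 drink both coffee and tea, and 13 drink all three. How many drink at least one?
|A∪B∪C| = 40+58+71-16-33-23+13 = 110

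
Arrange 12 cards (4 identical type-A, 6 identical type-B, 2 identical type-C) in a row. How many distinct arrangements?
12! / (4! × 6! × 2!) = 13860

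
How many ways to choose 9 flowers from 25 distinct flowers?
C(25,9) = 25!/(9!×16!) = 2042975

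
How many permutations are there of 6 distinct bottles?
6! = 720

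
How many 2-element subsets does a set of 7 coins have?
C(7,2) = 7!/(2!×5!) = 21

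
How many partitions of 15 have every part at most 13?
Let r_j(i) = number of partitions of i into parts ≤ j, for i = 0..15. r_1(i) = 1 for all i; r_j(i) = r_{j-1}(i) + r_j(i-j). Rows j = 2..13: ≤2: 1 1 2 2 3 3 4 4 5 5 6 6 7 7 8 8; ≤3: 1 1 2 3 4 5 7 8 10 12 14 16 19 21 24 27; ≤4: 1 1 2 3 5 6 9 11 15 18 23 27 34 39 47 54; ≤5: 1 1 2 3 5 7 10 13 18 23 30 37 47 57 70 84; ≤6: 1 1 2 3 5 7 11 14 20 26 35 44 58 71 90 110; ≤7: 1 1 2 3 5 7 11 15 21 28 38 49 65 82 105 131; ≤8: 1 1 2 3 5 7 11 15 22 29 40 52 70 89 116 146; ≤9: 1 1 2 3 5 7 11 15 22 30 41 54 73 94 123 157; ≤10: 1 1 2 3 5 7 11 15 22 30 42 55 75 97 128 164; ≤11: 1 1 2 3 5 7 11 15 22 30 42 56 76 99 131 169; ≤12: 1 1 2 3 5 7 11 15 22 30 42 56 77 100 133 172; ≤13: 1 1 2 3 5 7 11 15 22 30 42 56 77 101 134 174. r_13(15) = 174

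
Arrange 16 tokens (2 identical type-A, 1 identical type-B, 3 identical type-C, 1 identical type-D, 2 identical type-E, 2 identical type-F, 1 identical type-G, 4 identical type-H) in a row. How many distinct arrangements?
16! / (2! × 1! × 3! × 1! × 2! × 2! × 1! × 4!) = 18162144000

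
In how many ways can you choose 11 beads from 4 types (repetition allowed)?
C(11+4-1, 4-1) = C(14, 3) = 364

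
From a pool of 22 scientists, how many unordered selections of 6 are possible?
C(22,6) = 22!/(6!×16!) = 74613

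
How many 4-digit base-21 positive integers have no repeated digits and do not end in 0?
Last digit: 20 nonzero choices. First digit: 19 (nonzero, ≠last). Middle 2: P(19,2) = 342. Total = 129960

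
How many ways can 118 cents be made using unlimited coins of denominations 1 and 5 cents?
Coefficient of x^118 in 1/(1-x^1) · 1/(1-x^5). Use j coins of 5 for j = 0..⌊118/5⌋ = 23, the rest in 1s: 23 + 1 = 24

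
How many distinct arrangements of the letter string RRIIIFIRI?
9! / (1! × 5! × 3!) = 504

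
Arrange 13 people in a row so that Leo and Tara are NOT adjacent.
Total - adjacent = 13! - (13-1)!×2 = 6227020800 - 958003200 = 5269017600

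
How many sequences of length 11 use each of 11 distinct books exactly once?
11! = 39916800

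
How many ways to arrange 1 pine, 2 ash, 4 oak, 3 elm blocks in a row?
10! / (1! × 2! × 4! × 3!) = 12600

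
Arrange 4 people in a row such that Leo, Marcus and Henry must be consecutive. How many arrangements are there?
Treat the 3 as one block: (4-3+1)! × 3! = 2 × 6 = 12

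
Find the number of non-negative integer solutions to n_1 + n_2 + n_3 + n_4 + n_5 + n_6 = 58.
C(58+6-1, 6-1) = C(63, 5) = 7028847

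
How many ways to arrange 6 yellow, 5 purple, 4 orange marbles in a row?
15! / (6! × 5! × 4!) = 630630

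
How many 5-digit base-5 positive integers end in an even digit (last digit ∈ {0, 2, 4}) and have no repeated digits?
Last∈{0,2,4}. Last=0: 24. Last nonzero: 2×3×P(3,3) = 36. Total = 60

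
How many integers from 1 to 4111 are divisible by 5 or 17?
⌊4111/5⌋ + ⌊4111/17⌋ - ⌊4111/85⌋ = 822 + 241 - 48 = 1015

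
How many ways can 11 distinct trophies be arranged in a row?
11! = 39916800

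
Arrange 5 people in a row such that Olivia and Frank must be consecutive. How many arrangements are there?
Treat the 2 as one block: (5-2+1)! × 2! = 24 × 2 = 48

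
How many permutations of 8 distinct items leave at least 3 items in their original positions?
Exactly j fixed points: C(8,j)·!(8-j); sum over j ≥ 3 (derangement numbers via !m = (m-1)·(!(m-1) + !(m-2)): !0..!5 = 1, 0, 1, 2, 9, 44). Σ_{j=3}^{8} C(8,j)·!(8-j) = C(8,3)·!5 + C(8,4)·!4 + C(8,5)·!3 + C(8,6)·!2 + C(8,7)·!1 + C(8,8)·!0 = 56·44 + 70·9 + 56·2 + 28·1 + 8·0 + 1·1 = 3235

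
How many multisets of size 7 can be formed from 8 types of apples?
C(7+8-1, 8-1) = C(14, 7) = 3432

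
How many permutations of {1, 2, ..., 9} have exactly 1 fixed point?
Choose the 1 fixed point C(9,1) = 9, derange the rest: !8 = Σ_{j=0}^{8} (-1)^j·8!/j! = 40320 - 40320 + 20160 - 6720 + 1680 - 336 + 56 - 8 + 1 = 14833. Product = 9 × 14833 = 133497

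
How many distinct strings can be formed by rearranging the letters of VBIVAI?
6! / (2! × 1! × 1! × 2!) = 180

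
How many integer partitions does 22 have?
Pentagonal recurrence p(n) = p(n-1) + p(n-2) - p(n-5) - p(n-7) + p(n-12) + p(n-15) - ... gives p(0..21) = 1, 1, 2, 3, 5, 7, 11, 15, 22, 30, 42, 56, 77, 101, 135, 176, 231, 297, 385, 490, 627, 792. p(22) = p(21) + p(20) - p(17) - p(15) + p(10) + p(7) - p(0) = 792 + 627 - 297 - 176 + 42 + 15 - 1 = 1002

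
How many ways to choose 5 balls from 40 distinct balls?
C(40,5) = 40!/(5!×35!) = 658008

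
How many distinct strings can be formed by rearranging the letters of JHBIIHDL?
8! / (2! × 1! × 2! × 1! × 1! × 1!) = 10080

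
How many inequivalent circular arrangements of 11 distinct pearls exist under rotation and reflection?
(11-1)!/2 = 3628800/2 = 1814400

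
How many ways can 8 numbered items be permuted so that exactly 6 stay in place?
Choose the 6 fixed points C(8,6) = 28, derange the rest: !2 = Σ_{j=0}^{2} (-1)^j·2!/j! = 2 - 2 + 1 = 1. Product = 28 × 1 = 28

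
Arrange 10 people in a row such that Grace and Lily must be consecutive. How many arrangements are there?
Treat the 2 as one block: (10-2+1)! × 2! = 362880 × 2 = 725760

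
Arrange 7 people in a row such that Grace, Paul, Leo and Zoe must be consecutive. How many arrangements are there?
Treat the 4 as one block: (7-4+1)! × 4! = 24 × 24 = 576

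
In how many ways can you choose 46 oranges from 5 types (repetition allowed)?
C(46+5-1, 5-1) = C(50, 4) = 230300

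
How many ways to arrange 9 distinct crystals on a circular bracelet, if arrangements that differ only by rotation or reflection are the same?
(9-1)!/2 = 40320/2 = 20160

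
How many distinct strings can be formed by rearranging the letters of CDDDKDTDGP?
10! / (5! × 1! × 1! × 1! × 1! × 1!) = 30240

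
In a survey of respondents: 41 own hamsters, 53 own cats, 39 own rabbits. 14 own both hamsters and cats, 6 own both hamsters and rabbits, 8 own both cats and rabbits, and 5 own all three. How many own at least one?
|A∪B∪C| = 41+53+39-14-6-8+5 = 110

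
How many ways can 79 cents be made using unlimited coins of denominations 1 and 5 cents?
Coefficient of x^79 in 1/(1-x^1) · 1/(1-x^5). Use j coins of 5 for j = 0..⌊79/5⌋ = 15, the rest in 1s: 15 + 1 = 16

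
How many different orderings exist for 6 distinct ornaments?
6! = 720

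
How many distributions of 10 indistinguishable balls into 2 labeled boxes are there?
C(10+2-1, 2-1) = C(11, 1) = 11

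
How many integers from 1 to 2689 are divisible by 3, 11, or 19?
⌊2689/3⌋+⌊2689/11⌋+⌊2689/19⌋ - ⌊2689/33⌋-⌊2689/57⌋-⌊2689/209⌋ + ⌊2689/627⌋ = 896+244+141 - 81-47-12 + 4 = 1145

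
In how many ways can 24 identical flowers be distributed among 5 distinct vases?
C(24+5-1, 5-1) = C(28, 4) = 20475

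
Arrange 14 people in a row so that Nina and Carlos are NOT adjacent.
Total - adjacent = 14! - (14-1)!×2 = 87178291200 - 12454041600 = 74724249600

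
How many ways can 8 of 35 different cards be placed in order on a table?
P(35,8) = 35!/(35-8)! = 948964262400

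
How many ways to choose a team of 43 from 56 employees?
C(56,43) = 56!/(43!×13!) = 1889912732400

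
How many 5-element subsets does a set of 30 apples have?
C(30,5) = 30!/(5!×25!) = 142506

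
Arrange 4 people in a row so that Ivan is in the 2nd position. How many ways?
Fix one position: (4-1)! = 6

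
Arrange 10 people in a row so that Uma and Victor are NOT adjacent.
Total - adjacent = 10! - (10-1)!×2 = 3628800 - 725760 = 2903040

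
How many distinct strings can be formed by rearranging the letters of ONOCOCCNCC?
10! / (3! × 2! × 5!) = 2520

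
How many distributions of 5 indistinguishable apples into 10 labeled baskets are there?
C(5+10-1, 10-1) = C(14, 9) = 2002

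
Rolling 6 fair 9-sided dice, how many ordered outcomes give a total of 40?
Coefficient of x^40 in (x + x² + ... + x^9)^6. By inclusion-exclusion on dice exceeding 9: Σ_j (-1)^j C(6,j)·C(40-1-9j, 5) = C(6,0)·C(39,5) - C(6,1)·C(30,5) + C(6,2)·C(21,5) - C(6,3)·C(12,5) = 1·575757 - 6·142506 + 15·20349 - 20·792 = 10116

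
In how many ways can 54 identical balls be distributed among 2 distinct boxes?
C(54+2-1, 2-1) = C(55, 1) = 55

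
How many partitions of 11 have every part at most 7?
Let r_j(i) = number of partitions of i into parts ≤ j, for i = 0..11. r_1(i) = 1 for all i; r_j(i) = r_{j-1}(i) + r_j(i-j). Rows j = 2..7: ≤2: 1 1 2 2 3 3 4 4 5 5 6 6; ≤3: 1 1 2 3 4 5 7 8 10 12 14 16; ≤4: 1 1 2 3 5 6 9 11 15 18 23 27; ≤5: 1 1 2 3 5 7 10 13 18 23 30 37; ≤6: 1 1 2 3 5 7 11 14 20 26 35 44; ≤7: 1 1 2 3 5 7 11 15 21 28 38 49. r_7(11) = 49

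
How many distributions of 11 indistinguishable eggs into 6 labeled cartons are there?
C(11+6-1, 6-1) = C(16, 5) = 4368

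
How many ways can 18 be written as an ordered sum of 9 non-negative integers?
C(18+9-1, 9-1) = C(26, 8) = 1562275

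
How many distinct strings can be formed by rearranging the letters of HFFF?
4! / (3! × 1!) = 4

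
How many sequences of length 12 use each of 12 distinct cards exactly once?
12! = 479001600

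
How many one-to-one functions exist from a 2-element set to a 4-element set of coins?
P(4,2) = 4!/(4-2)! = 12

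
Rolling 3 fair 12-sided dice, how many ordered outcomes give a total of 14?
Coefficient of x^14 in (x + x² + ... + x^12)^3. By inclusion-exclusion on dice exceeding 12: Σ_j (-1)^j C(3,j)·C(14-1-12j, 2) = C(3,0)·C(13,2) = 1·78 = 78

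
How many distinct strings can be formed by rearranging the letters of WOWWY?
5! / (1! × 1! × 3!) = 20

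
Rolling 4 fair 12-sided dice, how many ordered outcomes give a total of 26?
Coefficient of x^26 in (x + x² + ... + x^12)^4. By inclusion-exclusion on dice exceeding 12: Σ_j (-1)^j C(4,j)·C(26-1-12j, 3) = C(4,0)·C(25,3) - C(4,1)·C(13,3) = 1·2300 - 4·286 = 1156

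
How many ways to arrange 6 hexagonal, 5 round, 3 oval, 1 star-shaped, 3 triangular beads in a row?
18! / (6! × 5! × 3! × 1! × 3!) = 2058376320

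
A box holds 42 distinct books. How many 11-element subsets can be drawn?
C(42,11) = 42!/(11!×31!) = 4280561376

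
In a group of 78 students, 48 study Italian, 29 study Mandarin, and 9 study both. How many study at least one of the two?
|A∪B| = |A| + |B| - |A∩B| = 48 + 29 - 9 = 68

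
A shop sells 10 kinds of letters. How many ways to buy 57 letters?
C(57+10-1, 10-1) = C(66, 9) = 37014131440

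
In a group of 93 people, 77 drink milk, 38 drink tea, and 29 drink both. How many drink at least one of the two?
|A∪B| = |A| + |B| - |A∩B| = 77 + 38 - 29 = 86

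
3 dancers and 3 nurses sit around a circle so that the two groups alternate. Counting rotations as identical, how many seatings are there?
Fix one of the dancers: (3-1)! ways for the remaining dancers, × 3! ways for the nurses = 2 × 6 = 12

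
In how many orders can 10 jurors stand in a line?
10! = 3628800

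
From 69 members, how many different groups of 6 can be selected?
C(69,6) = 69!/(6!×63!) = 119877472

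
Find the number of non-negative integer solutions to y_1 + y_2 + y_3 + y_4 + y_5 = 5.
C(5+5-1, 5-1) = C(9, 4) = 126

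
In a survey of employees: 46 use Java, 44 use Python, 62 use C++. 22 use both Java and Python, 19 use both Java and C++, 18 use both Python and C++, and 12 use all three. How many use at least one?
|A∪B∪C| = 46+44+62-22-19-18+12 = 105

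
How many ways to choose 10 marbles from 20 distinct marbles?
C(20,10) = 20!/(10!×10!) = 184756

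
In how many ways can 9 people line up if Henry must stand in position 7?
Fix one position: (9-1)! = 40320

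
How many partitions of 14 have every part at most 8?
Let r_j(i) = number of partitions of i into parts ≤ j, for i = 0..14. r_1(i) = 1 for all i; r_j(i) = r_{j-1}(i) + r_j(i-j). Rows j = 2..8: ≤2: 1 1 2 2 3 3 4 4 5 5 6 6 7 7 8; ≤3: 1 1 2 3 4 5 7 8 10 12 14 16 19 21 24; ≤4: 1 1 2 3 5 6 9 11 15 18 23 27 34 39 47; ≤5: 1 1 2 3 5 7 10 13 18 23 30 37 47 57 70; ≤6: 1 1 2 3 5 7 11 14 20 26 35 44 58 71 90; ≤7: 1 1 2 3 5 7 11 15 21 28 38 49 65 82 105; ≤8: 1 1 2 3 5 7 11 15 22 29 40 52 70 89 116. r_8(14) = 116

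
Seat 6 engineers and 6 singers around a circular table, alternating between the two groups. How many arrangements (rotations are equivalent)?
Fix one of the engineers: (6-1)! ways for the remaining engineers, × 6! ways for the singers = 120 × 720 = 86400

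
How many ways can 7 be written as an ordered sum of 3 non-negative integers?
C(7+3-1, 3-1) = C(9, 2) = 36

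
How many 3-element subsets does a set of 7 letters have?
C(7,3) = 7!/(3!×4!) = 35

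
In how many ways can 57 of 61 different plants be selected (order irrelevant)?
C(61,57) = 61!/(57!×4!) = 521855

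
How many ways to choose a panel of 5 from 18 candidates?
C(18,5) = 18!/(5!×13!) = 8568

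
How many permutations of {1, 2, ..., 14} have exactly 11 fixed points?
Choose the 11 fixed points C(14,11) = 364, derange the rest: !3 = Σ_{j=0}^{3} (-1)^j·3!/j! = 6 - 6 + 3 - 1 = 2. Product = 364 × 2 = 728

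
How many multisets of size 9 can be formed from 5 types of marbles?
C(9+5-1, 5-1) = C(13, 4) = 715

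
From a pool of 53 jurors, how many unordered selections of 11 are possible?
C(53,11) = 53!/(11!×42!) = 76223753060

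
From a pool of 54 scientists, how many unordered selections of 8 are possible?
C(54,8) = 54!/(8!×46!) = 1040465790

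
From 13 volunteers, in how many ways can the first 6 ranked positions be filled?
P(13,6) = 13!/(13-6)! = 1235520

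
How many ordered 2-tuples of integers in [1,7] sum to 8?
Coefficient of x^8 in (x + x² + ... + x^7)^2. By inclusion-exclusion on dice exceeding 7: Σ_j (-1)^j C(2,j)·C(8-1-7j, 1) = C(2,0)·C(7,1) = 1·7 = 7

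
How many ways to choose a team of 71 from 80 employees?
C(80,71) = 80!/(71!×9!) = 231900297200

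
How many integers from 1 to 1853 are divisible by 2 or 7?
⌊1853/2⌋ + ⌊1853/7⌋ - ⌊1853/14⌋ = 926 + 264 - 132 = 1058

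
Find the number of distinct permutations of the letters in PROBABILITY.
11! / (1! × 1! × 1! × 2! × 1! × 2! × 1! × 1! × 1!) = 9979200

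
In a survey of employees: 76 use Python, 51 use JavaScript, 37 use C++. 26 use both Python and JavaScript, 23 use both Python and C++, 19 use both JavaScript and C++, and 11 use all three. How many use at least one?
|A∪B∪C| = 76+51+37-26-23-19+11 = 107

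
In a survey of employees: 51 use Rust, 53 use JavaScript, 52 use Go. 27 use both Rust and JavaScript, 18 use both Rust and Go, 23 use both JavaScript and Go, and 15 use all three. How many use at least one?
|A∪B∪C| = 51+53+52-27-18-23+15 = 103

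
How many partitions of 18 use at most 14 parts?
By conjugation, equals partitions of 18 into parts ≤ 14. Let r_j(i) = number of partitions of i into parts ≤ j, for i = 0..18. r_1(i) = 1 for all i; r_j(i) = r_{j-1}(i) + r_j(i-j). Rows j = 2..14: ≤2: 1 1 2 2 3 3 4 4 5 5 6 6 7 7 8 8 9 9 10; ≤3: 1 1 2 3 4 5 7 8 10 12 14 16 19 21 24 27 30 33 37; ≤4: 1 1 2 3 5 6 9 11 15 18 23 27 34 39 47 54 64 72 84; ≤5: 1 1 2 3 5 7 10 13 18 23 30 37 47 57 70 84 101 119 141; ≤6: 1 1 2 3 5 7 11 14 20 26 35 44 58 71 90 110 136 163 199; ≤7: 1 1 2 3 5 7 11 15 21 28 38 49 65 82 105 131 164 201 248; ≤8: 1 1 2 3 5 7 11 15 22 29 40 52 70 89 116 146 186 230 288; ≤9: 1 1 2 3 5 7 11 15 22 30 41 54 73 94 123 157 201 252 318; ≤10: 1 1 2 3 5 7 11 15 22 30 42 55 75 97 128 164 212 267 340; ≤11: 1 1 2 3 5 7 11 15 22 30 42 56 76 99 131 169 219 278 355; ≤12: 1 1 2 3 5 7 11 15 22 30 42 56 77 100 133 172 224 285 366; ≤13: 1 1 2 3 5 7 11 15 22 30 42 56 77 101 134 174 227 290 373; ≤14: 1 1 2 3 5 7 11 15 22 30 42 56 77 101 135 175 229 293 378. r_14(18) = 378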